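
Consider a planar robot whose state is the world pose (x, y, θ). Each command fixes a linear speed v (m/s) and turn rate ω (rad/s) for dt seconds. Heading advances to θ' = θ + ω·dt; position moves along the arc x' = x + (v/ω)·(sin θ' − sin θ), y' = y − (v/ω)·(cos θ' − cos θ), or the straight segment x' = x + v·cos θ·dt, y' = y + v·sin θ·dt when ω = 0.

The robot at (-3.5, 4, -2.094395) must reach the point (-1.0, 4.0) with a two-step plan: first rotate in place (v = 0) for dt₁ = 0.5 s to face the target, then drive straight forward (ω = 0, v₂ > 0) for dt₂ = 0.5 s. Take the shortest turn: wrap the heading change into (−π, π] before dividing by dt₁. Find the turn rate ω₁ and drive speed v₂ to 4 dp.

ω₁ = 4.1888, v₂ = 5.0000

heading to target = atan2(4−4, -1−-3.5) = 0.0000
Δθ = wrap(0.0000 − -2.0944) = 2.0944; ω₁ = Δθ/dt₁ = 4.1888
distance = √((-1−-3.5)² + (4−4)²) = 2.5000; v₂ = distance/dt₂ = 5.0000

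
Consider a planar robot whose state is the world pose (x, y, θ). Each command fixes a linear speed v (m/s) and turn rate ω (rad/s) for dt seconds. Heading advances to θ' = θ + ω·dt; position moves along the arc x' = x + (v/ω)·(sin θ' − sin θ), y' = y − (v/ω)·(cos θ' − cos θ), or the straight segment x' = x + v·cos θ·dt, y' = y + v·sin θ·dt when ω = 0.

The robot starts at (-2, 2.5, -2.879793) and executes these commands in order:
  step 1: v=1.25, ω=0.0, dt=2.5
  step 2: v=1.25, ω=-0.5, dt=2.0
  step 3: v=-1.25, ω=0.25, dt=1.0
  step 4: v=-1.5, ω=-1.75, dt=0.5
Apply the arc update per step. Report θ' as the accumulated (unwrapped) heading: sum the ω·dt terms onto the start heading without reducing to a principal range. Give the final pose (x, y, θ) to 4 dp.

step 1: θ'=-2.8798 (straight) → pose (-5.0185, 1.6912, -2.8798)
step 2: θ'=-3.8798 (R=-2.5000) → pose (-7.3480, 2.2568, -3.8798)
step 3: θ'=-3.6298 (R=-5.0000) → pose (-6.3284, 1.5393, -3.6298)
step 4: θ'=-4.5048 (R=0.8571) → pose (-5.8917, 0.9590, -4.5048)

(-5.8917, 0.9590, -4.5048)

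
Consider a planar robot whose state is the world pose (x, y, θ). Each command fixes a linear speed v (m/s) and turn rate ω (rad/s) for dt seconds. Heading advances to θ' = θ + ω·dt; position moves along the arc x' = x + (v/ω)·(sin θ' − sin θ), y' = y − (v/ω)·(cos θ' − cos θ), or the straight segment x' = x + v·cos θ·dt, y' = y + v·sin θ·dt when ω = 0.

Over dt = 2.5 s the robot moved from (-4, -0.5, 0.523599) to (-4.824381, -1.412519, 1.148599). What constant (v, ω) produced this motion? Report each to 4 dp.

v = -0.5000, ω = 0.2500

Δθ = 1.148599 − 0.523599 = 0.625000
ω = Δθ/dt = 0.625000/2.5 = 0.2500
R = −Δy/(cos θ' − cos θ) = -2.0000
v = R·ω = -2.0000·0.2500 = -0.5000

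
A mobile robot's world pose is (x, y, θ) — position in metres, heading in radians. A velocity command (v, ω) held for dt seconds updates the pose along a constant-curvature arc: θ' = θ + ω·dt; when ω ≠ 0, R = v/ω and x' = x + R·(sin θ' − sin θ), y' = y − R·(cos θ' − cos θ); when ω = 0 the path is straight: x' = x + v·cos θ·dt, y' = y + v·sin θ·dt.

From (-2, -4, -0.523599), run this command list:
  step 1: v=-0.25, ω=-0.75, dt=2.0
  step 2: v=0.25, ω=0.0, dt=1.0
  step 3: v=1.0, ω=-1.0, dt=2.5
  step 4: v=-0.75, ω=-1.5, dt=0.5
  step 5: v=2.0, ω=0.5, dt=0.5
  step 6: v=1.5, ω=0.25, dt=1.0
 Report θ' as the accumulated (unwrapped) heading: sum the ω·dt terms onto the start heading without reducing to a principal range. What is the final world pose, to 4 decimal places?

step 1: θ'=-2.0236 (R=0.3333) → pose (-2.1331, -3.5655, -2.0236)
step 2: θ'=-2.0236 (straight) → pose (-2.2424, -3.7903, -2.0236)
step 3: θ'=-4.5236 (R=-1.0000) → pose (-4.1239, -3.5405, -4.5236)
step 4: θ'=-5.2736 (R=0.5000) → pose (-4.1917, -3.9004, -5.2736)
step 5: θ'=-5.0236 (R=4.0000) → pose (-3.7703, -2.9964, -5.0236)
step 6: θ'=-4.7736 (R=6.0000) → pose (-3.4933, -1.5262, -4.7736)

(-3.4933, -1.5262, -4.7736)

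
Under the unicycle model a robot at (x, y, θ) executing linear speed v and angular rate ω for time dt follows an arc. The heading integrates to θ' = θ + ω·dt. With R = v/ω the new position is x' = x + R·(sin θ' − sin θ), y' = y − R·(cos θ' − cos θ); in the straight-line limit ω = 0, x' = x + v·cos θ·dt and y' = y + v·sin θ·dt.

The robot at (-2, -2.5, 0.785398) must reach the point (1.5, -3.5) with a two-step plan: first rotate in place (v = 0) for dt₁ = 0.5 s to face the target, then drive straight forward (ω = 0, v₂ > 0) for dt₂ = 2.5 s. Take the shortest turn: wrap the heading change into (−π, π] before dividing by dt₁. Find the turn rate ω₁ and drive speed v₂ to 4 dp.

heading to target = atan2(-3.5−-2.5, 1.5−-2) = -0.2783
Δθ = wrap(-0.2783 − 0.7854) = -1.0637; ω₁ = Δθ/dt₁ = -2.1274
distance = √((1.5−-2)² + (-3.5−-2.5)²) = 3.6401; v₂ = distance/dt₂ = 1.4560

ω₁ = -2.1274, v₂ = 1.4560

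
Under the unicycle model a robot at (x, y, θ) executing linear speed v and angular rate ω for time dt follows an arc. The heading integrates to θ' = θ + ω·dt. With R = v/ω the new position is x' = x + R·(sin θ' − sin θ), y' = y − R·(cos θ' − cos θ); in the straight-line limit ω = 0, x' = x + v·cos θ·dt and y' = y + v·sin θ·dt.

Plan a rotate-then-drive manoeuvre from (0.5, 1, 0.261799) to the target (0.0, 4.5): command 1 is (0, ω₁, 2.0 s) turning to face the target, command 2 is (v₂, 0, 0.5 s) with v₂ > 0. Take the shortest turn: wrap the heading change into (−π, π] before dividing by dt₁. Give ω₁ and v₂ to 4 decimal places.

ω₁ = 0.7254, v₂ = 7.0711

heading to target = atan2(4.5−1, 0−0.5) = 1.7127
Δθ = wrap(1.7127 − 0.2618) = 1.4509; ω₁ = Δθ/dt₁ = 0.7254
distance = √((0−0.5)² + (4.5−1)²) = 3.5355; v₂ = distance/dt₂ = 7.0711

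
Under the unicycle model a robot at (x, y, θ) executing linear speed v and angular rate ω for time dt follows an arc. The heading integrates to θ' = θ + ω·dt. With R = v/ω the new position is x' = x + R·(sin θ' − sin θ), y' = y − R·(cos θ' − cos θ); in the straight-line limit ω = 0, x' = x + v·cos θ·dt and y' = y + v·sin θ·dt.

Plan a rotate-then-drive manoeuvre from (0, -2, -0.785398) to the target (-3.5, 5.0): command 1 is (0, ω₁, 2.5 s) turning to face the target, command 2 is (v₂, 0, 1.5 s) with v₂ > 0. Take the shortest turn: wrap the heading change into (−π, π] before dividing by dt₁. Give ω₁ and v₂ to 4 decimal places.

ω₁ = 1.1279, v₂ = 5.2175

heading to target = atan2(5−-2, -3.5−0) = 2.0344
Δθ = wrap(2.0344 − -0.7854) = 2.8198; ω₁ = Δθ/dt₁ = 1.1279
distance = √((-3.5−0)² + (5−-2)²) = 7.8262; v₂ = distance/dt₂ = 5.2175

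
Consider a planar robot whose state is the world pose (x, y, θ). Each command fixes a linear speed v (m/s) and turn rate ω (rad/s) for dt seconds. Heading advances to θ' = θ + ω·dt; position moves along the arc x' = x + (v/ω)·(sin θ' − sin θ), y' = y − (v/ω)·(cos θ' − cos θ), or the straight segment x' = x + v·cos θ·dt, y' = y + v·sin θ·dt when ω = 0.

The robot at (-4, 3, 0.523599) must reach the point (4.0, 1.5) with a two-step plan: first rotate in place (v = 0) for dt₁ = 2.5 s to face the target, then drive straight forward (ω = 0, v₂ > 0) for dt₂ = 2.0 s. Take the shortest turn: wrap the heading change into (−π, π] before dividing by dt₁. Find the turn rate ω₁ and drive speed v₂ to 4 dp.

ω₁ = -0.2836, v₂ = 4.0697

heading to target = atan2(1.5−3, 4−-4) = -0.1853
Δθ = wrap(-0.1853 − 0.5236) = -0.7089; ω₁ = Δθ/dt₁ = -0.2836
distance = √((4−-4)² + (1.5−3)²) = 8.1394; v₂ = distance/dt₂ = 4.0697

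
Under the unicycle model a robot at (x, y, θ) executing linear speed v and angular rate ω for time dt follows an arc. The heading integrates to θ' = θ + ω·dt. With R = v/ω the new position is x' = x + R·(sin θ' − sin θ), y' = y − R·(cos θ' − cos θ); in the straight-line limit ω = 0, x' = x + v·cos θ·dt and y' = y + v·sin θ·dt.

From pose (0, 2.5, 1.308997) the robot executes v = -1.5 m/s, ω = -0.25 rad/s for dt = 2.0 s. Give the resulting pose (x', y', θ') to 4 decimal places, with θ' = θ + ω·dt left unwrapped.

θ' = 1.3090 + -0.25·2.0 = 0.8090
R = v/ω = -1.5/-0.25 = 6.0000
x' = 0 + 6.0000·(sin 0.8090 − sin 1.3090) = -1.4540
y' = 2.5 − 6.0000·(cos 0.8090 − cos 1.3090) = -0.0884

(-1.4540, -0.0884, 0.8090)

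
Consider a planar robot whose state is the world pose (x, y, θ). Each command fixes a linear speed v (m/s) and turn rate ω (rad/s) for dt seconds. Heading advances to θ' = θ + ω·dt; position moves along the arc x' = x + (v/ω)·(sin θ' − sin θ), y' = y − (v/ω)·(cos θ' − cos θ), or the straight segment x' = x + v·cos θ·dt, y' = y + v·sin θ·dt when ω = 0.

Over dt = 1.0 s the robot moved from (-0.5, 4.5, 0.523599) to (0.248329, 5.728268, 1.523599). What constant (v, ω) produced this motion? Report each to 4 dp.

v = 1.5000, ω = 1.0000

Δθ = 1.523599 − 0.523599 = 1.000000
ω = Δθ/dt = 1.000000/1.0 = 1.0000
R = −Δy/(cos θ' − cos θ) = 1.5000
v = R·ω = 1.5000·1.0000 = 1.5000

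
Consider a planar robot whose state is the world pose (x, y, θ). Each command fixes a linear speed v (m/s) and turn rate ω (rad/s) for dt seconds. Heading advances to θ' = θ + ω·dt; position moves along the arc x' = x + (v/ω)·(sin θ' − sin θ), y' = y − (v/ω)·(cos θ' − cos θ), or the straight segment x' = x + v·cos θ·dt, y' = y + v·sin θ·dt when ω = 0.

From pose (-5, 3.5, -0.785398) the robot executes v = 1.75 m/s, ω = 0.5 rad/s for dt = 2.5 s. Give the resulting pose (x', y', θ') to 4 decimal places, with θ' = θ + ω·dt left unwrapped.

(-0.9569, 2.8459, 0.4646)

θ' = -0.7854 + 0.5·2.5 = 0.4646
R = v/ω = 1.75/0.5 = 3.5000
x' = -5 + 3.5000·(sin 0.4646 − sin -0.7854) = -0.9569
y' = 3.5 − 3.5000·(cos 0.4646 − cos -0.7854) = 2.8459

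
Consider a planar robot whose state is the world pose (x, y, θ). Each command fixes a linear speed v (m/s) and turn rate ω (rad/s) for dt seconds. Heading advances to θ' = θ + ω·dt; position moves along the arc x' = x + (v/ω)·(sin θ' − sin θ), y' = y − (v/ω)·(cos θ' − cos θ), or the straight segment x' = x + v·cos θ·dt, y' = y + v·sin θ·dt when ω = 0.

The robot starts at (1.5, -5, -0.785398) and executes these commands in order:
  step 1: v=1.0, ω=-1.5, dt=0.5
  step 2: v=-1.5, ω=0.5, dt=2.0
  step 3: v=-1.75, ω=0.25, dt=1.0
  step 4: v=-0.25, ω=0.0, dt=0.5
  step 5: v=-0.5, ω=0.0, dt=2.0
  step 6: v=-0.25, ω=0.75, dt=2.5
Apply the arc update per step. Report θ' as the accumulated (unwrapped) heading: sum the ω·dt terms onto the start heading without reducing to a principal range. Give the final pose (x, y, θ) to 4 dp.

(-2.8798, -2.2868, 1.5896)

step 1: θ'=-1.5354 (R=-0.6667) → pose (1.6948, -5.4478, -1.5354)
step 2: θ'=-0.5354 (R=-3.0000) → pose (0.2273, -2.9738, -0.5354)
step 3: θ'=-0.2854 (R=-7.0000) → pose (-1.3732, -2.2774, -0.2854)
step 4: θ'=-0.2854 (straight) → pose (-1.4932, -2.2422, -0.2854)
step 5: θ'=-0.2854 (straight) → pose (-2.4527, -1.9607, -0.2854)
step 6: θ'=1.5896 (R=-0.3333) → pose (-2.8798, -2.2868, 1.5896)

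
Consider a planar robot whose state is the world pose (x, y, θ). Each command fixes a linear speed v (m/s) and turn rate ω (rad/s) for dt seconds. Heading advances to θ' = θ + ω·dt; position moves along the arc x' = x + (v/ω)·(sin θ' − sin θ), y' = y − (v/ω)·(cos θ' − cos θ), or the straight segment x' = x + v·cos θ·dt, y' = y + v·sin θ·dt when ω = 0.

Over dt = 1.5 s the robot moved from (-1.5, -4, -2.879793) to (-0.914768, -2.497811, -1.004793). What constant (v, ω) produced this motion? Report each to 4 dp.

Δθ = -1.004793 − -2.879793 = 1.875000
ω = Δθ/dt = 1.875000/1.5 = 1.2500
R = −Δy/(cos θ' − cos θ) = -1.0000
v = R·ω = -1.0000·1.2500 = -1.2500

v = -1.2500, ω = 1.2500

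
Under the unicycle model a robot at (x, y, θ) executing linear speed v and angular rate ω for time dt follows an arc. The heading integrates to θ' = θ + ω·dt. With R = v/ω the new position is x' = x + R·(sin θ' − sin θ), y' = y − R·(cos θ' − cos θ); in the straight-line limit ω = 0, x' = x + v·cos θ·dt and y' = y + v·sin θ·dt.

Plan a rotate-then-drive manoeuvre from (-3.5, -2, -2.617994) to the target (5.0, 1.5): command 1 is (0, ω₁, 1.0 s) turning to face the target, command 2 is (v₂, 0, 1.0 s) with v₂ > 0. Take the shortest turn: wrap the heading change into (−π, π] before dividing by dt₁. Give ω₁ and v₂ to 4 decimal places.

heading to target = atan2(1.5−-2, 5−-3.5) = 0.3906
Δθ = wrap(0.3906 − -2.6180) = 3.0086; ω₁ = Δθ/dt₁ = 3.0086
distance = √((5−-3.5)² + (1.5−-2)²) = 9.1924; v₂ = distance/dt₂ = 9.1924

ω₁ = 3.0086, v₂ = 9.1924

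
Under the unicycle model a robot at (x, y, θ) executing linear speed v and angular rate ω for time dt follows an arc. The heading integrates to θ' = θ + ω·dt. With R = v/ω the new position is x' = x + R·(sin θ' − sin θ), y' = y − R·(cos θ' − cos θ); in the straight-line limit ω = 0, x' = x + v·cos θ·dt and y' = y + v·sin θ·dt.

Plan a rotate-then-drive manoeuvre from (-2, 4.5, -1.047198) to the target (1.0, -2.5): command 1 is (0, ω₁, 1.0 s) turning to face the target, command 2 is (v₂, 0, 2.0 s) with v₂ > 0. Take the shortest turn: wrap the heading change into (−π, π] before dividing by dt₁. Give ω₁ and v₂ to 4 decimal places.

ω₁ = -0.1187, v₂ = 3.8079

heading to target = atan2(-2.5−4.5, 1−-2) = -1.1659
Δθ = wrap(-1.1659 − -1.0472) = -0.1187; ω₁ = Δθ/dt₁ = -0.1187
distance = √((1−-2)² + (-2.5−4.5)²) = 7.6158; v₂ = distance/dt₂ = 3.8079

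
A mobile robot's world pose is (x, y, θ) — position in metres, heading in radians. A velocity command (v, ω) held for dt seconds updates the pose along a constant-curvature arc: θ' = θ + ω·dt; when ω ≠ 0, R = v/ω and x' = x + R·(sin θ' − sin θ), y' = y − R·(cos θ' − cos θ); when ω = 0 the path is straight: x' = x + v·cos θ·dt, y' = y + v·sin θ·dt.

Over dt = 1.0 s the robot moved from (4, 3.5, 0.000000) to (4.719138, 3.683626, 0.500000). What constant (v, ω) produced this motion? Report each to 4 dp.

v = 0.7500, ω = 0.5000

Δθ = 0.500000 − 0.000000 = 0.500000
ω = Δθ/dt = 0.500000/1.0 = 0.5000
R = Δx/(sin θ' − sin θ) = 1.5000
v = R·ω = 1.5000·0.5000 = 0.7500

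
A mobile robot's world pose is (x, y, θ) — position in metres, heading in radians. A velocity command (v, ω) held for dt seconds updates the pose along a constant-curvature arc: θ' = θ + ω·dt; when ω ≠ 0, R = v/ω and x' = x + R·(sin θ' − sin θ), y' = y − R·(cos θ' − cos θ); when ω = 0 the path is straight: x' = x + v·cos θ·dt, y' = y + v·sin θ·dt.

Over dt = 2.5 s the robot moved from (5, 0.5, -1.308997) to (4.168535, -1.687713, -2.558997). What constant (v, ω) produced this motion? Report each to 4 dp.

Δθ = -2.558997 − -1.308997 = -1.250000
ω = Δθ/dt = -1.250000/2.5 = -0.5000
R = −Δy/(cos θ' − cos θ) = -2.0000
v = R·ω = -2.0000·-0.5000 = 1.0000

v = 1.0000, ω = -0.5000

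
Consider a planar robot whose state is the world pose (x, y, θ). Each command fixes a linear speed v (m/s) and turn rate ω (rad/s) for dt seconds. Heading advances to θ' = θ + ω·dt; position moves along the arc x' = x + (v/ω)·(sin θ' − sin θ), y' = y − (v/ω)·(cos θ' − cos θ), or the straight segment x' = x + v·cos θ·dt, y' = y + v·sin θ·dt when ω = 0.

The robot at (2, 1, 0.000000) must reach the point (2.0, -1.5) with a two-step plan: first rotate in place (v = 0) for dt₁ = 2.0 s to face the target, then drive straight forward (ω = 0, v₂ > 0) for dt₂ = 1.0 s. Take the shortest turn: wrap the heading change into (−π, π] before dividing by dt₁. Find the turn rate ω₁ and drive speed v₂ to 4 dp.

heading to target = atan2(-1.5−1, 2−2) = -1.5708
Δθ = wrap(-1.5708 − 0.0000) = -1.5708; ω₁ = Δθ/dt₁ = -0.7854
distance = √((2−2)² + (-1.5−1)²) = 2.5000; v₂ = distance/dt₂ = 2.5000

ω₁ = -0.7854, v₂ = 2.5000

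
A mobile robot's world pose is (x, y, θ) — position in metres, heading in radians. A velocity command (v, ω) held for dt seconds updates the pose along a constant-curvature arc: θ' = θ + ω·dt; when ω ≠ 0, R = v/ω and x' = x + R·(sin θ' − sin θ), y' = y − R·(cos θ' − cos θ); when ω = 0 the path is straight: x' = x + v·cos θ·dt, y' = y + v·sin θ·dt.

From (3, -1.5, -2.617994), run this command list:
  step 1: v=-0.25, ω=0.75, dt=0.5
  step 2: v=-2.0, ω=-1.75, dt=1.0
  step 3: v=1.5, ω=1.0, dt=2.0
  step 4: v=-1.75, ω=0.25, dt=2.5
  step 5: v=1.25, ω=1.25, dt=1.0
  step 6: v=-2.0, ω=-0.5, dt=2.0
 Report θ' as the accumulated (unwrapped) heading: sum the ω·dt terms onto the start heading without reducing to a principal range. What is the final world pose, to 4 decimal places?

step 1: θ'=-2.2430 (R=-0.3333) → pose (3.0942, -1.4189, -2.2430)
step 2: θ'=-3.9930 (R=1.1429) → pose (4.8480, -1.3775, -3.9930)
step 3: θ'=-1.9930 (R=1.5000) → pose (2.3515, -1.7512, -1.9930)
step 4: θ'=-1.3680 (R=-7.0000) → pose (2.8227, 2.5270, -1.3680)
step 5: θ'=-0.1180 (R=1.0000) → pose (3.6844, 1.7354, -0.1180)
step 6: θ'=-1.1180 (R=4.0000) → pose (0.5584, 3.9576, -1.1180)

(0.5584, 3.9576, -1.1180)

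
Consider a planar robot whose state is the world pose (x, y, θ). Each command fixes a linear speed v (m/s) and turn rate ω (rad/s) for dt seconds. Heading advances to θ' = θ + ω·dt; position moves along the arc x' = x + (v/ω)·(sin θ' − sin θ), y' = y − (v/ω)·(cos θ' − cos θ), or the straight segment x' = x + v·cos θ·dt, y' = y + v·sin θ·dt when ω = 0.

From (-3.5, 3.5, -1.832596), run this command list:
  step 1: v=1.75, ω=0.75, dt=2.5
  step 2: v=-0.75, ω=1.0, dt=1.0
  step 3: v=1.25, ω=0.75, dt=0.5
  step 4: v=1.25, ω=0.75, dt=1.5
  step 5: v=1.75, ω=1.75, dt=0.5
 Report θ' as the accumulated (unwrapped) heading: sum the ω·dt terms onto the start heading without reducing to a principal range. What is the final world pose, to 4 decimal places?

step 1: θ'=0.0424 (R=2.3333) → pose (-1.1473, 0.5649, 0.0424)
step 2: θ'=1.0424 (R=-0.7500) → pose (-1.7632, 0.1936, 1.0424)
step 3: θ'=1.4174 (R=1.6667) → pose (-1.5554, 0.7792, 1.4174)
step 4: θ'=2.5424 (R=1.6667) → pose (-2.2626, 2.4102, 2.5424)
step 5: θ'=3.4174 (R=1.0000) → pose (-3.0989, 2.5466, 3.4174)

(-3.0989, 2.5466, 3.4174)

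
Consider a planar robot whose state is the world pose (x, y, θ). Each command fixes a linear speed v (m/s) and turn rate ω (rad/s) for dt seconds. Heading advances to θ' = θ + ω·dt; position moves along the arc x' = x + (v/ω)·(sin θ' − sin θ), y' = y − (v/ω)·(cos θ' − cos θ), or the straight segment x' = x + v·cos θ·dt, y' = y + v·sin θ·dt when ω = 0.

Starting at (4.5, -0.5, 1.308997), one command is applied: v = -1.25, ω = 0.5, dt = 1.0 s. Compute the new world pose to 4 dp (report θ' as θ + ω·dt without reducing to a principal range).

θ' = 1.3090 + 0.5·1.0 = 1.8090
R = v/ω = -1.25/0.5 = -2.5000
x' = 4.5 + -2.5000·(sin 1.8090 − sin 1.3090) = 4.4854
y' = -0.5 − -2.5000·(cos 1.8090 − cos 1.3090) = -1.7369

(4.4854, -1.7369, 1.8090)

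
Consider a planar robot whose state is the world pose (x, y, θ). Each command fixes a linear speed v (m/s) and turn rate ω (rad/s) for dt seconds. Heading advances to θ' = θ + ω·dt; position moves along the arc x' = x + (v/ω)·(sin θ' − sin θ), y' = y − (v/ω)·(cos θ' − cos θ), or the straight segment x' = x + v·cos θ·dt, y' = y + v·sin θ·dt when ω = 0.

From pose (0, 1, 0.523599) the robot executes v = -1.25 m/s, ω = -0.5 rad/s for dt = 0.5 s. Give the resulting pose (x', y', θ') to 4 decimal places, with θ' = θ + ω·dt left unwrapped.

(-0.5745, 0.7581, 0.2736)

θ' = 0.5236 + -0.5·0.5 = 0.2736
R = v/ω = -1.25/-0.5 = 2.5000
x' = 0 + 2.5000·(sin 0.2736 − sin 0.5236) = -0.5745
y' = 1 − 2.5000·(cos 0.2736 − cos 0.5236) = 0.7581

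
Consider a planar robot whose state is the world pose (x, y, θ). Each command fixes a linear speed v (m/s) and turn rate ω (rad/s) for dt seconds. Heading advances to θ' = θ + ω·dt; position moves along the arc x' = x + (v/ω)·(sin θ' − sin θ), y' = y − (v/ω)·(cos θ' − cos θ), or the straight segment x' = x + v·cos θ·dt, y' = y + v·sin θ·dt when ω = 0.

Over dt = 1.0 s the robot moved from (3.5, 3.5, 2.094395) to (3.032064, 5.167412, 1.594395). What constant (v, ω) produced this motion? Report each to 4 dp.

Δθ = 1.594395 − 2.094395 = -0.500000
ω = Δθ/dt = -0.500000/1.0 = -0.5000
R = −Δy/(cos θ' − cos θ) = -3.5000
v = R·ω = -3.5000·-0.5000 = 1.7500

v = 1.7500, ω = -0.5000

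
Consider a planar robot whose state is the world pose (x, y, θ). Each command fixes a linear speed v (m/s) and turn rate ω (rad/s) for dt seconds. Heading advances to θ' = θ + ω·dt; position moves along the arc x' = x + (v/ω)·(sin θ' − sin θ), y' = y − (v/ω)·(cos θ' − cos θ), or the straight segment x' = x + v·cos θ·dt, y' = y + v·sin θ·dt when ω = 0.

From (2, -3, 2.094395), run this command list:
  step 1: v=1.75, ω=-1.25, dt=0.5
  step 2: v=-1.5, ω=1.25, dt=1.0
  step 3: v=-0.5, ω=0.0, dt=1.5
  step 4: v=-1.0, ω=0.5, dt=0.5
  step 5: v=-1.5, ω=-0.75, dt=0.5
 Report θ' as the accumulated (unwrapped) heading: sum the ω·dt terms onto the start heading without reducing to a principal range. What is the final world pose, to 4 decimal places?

step 1: θ'=1.4694 (R=-1.4000) → pose (1.8196, -2.1583, 1.4694)
step 2: θ'=2.7194 (R=-1.2000) → pose (2.5217, -3.3744, 2.7194)
step 3: θ'=2.7194 (straight) → pose (3.2059, -3.6817, 2.7194)
step 4: θ'=2.9694 (R=-2.0000) → pose (3.6827, -3.8277, 2.9694)
step 5: θ'=2.5944 (R=2.0000) → pose (4.3806, -4.0902, 2.5944)

(4.3806, -4.0902, 2.5944)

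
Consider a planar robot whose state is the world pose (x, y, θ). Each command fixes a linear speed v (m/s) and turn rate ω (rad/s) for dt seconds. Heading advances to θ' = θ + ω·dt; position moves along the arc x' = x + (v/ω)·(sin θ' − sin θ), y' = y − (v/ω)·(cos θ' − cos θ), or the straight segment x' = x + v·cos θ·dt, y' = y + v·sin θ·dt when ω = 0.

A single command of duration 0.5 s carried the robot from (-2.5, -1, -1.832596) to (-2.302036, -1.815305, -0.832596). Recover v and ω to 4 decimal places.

v = 1.7500, ω = 2.0000

Δθ = -0.832596 − -1.832596 = 1.000000
ω = Δθ/dt = 1.000000/0.5 = 2.0000
R = −Δy/(cos θ' − cos θ) = 0.8750
v = R·ω = 0.8750·2.0000 = 1.7500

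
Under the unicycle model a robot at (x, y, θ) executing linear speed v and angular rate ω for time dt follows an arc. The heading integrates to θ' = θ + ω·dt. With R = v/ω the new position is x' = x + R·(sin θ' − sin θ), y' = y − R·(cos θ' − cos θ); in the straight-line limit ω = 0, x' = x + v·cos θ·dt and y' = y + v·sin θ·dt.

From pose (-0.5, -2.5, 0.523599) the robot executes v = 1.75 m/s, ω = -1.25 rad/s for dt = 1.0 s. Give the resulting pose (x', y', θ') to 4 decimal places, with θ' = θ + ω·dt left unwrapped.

(1.1299, -2.6658, -0.7264)

θ' = 0.5236 + -1.25·1.0 = -0.7264
R = v/ω = 1.75/-1.25 = -1.4000
x' = -0.5 + -1.4000·(sin -0.7264 − sin 0.5236) = 1.1299
y' = -2.5 − -1.4000·(cos -0.7264 − cos 0.5236) = -2.6658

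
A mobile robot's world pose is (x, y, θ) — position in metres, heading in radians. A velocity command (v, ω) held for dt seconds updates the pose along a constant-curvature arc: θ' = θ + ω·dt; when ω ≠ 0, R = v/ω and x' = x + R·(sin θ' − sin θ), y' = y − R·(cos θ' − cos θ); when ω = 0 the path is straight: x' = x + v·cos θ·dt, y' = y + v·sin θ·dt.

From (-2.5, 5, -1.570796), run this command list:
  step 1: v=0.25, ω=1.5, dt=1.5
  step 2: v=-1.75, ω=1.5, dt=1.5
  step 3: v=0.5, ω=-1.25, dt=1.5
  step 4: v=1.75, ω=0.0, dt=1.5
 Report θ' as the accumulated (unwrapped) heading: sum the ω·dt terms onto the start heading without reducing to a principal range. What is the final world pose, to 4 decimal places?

step 1: θ'=0.6792 (R=0.1667) → pose (-2.2286, 4.8703, 0.6792)
step 2: θ'=2.9292 (R=-1.1667) → pose (-1.7417, 2.8221, 2.9292)
step 3: θ'=1.0542 (R=-0.4000) → pose (-2.0052, 3.4107, 1.0542)
step 4: θ'=1.0542 (straight) → pose (-0.7086, 5.6932, 1.0542)

(-0.7086, 5.6932, 1.0542)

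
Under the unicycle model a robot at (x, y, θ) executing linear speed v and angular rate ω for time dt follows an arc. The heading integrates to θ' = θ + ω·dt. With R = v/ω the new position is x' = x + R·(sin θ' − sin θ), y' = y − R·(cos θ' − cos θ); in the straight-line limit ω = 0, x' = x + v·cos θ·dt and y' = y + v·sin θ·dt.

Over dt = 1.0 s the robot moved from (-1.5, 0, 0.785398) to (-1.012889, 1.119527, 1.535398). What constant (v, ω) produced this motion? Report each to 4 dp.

v = 1.2500, ω = 0.7500

Δθ = 1.535398 − 0.785398 = 0.750000
ω = Δθ/dt = 0.750000/1.0 = 0.7500
R = −Δy/(cos θ' − cos θ) = 1.6667
v = R·ω = 1.6667·0.7500 = 1.2500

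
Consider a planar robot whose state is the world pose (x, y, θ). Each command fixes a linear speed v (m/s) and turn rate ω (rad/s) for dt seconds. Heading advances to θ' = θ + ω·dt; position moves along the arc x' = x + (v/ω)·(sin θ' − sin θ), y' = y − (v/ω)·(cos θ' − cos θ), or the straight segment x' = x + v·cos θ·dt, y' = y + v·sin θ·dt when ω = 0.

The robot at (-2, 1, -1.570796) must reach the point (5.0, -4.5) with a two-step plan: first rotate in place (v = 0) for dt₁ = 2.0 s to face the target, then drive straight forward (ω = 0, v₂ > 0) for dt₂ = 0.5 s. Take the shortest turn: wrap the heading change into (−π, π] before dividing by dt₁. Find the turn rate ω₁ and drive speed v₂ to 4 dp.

heading to target = atan2(-4.5−1, 5−-2) = -0.6660
Δθ = wrap(-0.6660 − -1.5708) = 0.9048; ω₁ = Δθ/dt₁ = 0.4524
distance = √((5−-2)² + (-4.5−1)²) = 8.9022; v₂ = distance/dt₂ = 17.8045

ω₁ = 0.4524, v₂ = 17.8045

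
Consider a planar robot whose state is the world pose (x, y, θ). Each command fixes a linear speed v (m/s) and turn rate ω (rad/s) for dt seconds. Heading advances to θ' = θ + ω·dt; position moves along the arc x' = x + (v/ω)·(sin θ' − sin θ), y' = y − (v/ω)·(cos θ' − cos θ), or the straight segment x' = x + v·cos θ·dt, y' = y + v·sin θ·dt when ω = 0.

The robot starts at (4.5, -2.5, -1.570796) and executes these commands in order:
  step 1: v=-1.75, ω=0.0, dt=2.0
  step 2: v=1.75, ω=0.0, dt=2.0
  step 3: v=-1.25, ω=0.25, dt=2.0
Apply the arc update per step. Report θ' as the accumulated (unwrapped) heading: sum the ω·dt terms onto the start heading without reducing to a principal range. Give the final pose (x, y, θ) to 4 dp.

(3.8879, -0.1029, -1.0708)

step 1: θ'=-1.5708 (straight) → pose (4.5000, 1.0000, -1.5708)
step 2: θ'=-1.5708 (straight) → pose (4.5000, -2.5000, -1.5708)
step 3: θ'=-1.0708 (R=-5.0000) → pose (3.8879, -0.1029, -1.0708)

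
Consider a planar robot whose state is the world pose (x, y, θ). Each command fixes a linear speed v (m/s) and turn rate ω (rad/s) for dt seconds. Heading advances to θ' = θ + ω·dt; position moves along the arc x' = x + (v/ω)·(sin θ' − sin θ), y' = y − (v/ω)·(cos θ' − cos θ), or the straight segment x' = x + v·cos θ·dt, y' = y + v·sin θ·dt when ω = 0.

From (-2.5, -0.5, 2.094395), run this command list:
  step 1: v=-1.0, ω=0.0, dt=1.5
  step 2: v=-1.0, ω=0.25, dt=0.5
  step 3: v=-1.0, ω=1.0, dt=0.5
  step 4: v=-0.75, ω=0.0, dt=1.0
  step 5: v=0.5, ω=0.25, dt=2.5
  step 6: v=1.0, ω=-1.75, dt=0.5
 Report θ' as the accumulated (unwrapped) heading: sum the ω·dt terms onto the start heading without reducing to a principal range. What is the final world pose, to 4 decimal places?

(-2.0956, -2.5835, 2.4694)

step 1: θ'=2.0944 (straight) → pose (-1.7500, -1.7990, 2.0944)
step 2: θ'=2.2194 (R=-4.0000) → pose (-1.4736, -2.2153, 2.2194)
step 3: θ'=2.7194 (R=-1.0000) → pose (-1.0865, -2.5234, 2.7194)
step 4: θ'=2.7194 (straight) → pose (-0.4023, -2.8308, 2.7194)
step 5: θ'=3.3444 (R=2.0000) → pose (-1.6247, -2.6961, 3.3444)
step 6: θ'=2.4694 (R=-0.5714) → pose (-2.0956, -2.5835, 2.4694)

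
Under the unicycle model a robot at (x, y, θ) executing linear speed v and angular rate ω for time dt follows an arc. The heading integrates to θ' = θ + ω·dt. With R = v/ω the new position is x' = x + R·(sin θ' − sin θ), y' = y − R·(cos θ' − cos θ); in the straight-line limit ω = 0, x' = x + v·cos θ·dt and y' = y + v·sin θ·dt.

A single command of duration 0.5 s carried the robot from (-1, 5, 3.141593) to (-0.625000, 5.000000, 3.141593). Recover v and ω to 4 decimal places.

Δθ = 3.141593 − 3.141593 = 0.000000
ω = Δθ/dt = 0.000000/0.5 = 0.0000
ω = 0 → v = (Δx·cos θ + Δy·sin θ)/dt = -0.7500

v = -0.7500, ω = 0.0000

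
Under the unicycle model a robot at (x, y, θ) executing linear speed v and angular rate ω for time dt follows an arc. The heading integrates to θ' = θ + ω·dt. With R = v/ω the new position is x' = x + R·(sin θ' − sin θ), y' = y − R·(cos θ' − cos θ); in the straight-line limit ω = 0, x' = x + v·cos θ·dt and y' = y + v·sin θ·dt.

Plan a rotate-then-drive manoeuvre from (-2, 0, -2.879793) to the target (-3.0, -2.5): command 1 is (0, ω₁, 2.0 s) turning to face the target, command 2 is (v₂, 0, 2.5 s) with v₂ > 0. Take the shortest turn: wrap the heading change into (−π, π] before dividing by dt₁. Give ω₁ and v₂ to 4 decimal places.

heading to target = atan2(-2.5−0, -3−-2) = -1.9513
Δθ = wrap(-1.9513 − -2.8798) = 0.9285; ω₁ = Δθ/dt₁ = 0.4642
distance = √((-3−-2)² + (-2.5−0)²) = 2.6926; v₂ = distance/dt₂ = 1.0770

ω₁ = 0.4642, v₂ = 1.0770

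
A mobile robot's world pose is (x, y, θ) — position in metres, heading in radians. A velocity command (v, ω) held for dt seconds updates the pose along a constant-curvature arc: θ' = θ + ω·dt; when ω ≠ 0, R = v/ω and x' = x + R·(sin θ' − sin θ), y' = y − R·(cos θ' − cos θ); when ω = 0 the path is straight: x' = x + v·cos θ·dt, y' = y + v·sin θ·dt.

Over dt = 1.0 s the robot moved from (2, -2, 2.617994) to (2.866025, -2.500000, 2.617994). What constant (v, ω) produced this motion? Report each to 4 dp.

v = -1.0000, ω = 0.0000

Δθ = 2.617994 − 2.617994 = 0.000000
ω = Δθ/dt = 0.000000/1.0 = 0.0000
ω = 0 → v = (Δx·cos θ + Δy·sin θ)/dt = -1.0000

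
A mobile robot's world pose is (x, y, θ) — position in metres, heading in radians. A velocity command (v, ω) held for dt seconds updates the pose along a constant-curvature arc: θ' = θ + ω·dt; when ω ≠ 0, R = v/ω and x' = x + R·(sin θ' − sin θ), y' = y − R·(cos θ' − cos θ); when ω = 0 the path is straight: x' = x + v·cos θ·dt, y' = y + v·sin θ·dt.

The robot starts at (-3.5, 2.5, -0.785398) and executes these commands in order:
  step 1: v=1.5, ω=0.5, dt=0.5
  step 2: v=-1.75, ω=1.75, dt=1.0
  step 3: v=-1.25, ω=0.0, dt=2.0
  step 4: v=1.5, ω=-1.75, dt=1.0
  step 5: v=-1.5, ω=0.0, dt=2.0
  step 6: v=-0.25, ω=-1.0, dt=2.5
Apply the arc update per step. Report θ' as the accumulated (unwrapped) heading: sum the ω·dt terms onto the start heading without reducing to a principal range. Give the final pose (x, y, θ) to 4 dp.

(-6.4669, 1.6192, -3.0354)

step 1: θ'=-0.5354 (R=3.0000) → pose (-2.9092, 2.0411, -0.5354)
step 2: θ'=1.2146 (R=-1.0000) → pose (-4.3566, 1.5298, 1.2146)
step 3: θ'=1.2146 (straight) → pose (-5.2284, -0.8133, 1.2146)
step 4: θ'=-0.5354 (R=-0.8571) → pose (-3.9878, -0.3750, -0.5354)
step 5: θ'=-0.5354 (straight) → pose (-6.5680, 1.1555, -0.5354)
step 6: θ'=-3.0354 (R=0.2500) → pose (-6.4669, 1.6192, -3.0354)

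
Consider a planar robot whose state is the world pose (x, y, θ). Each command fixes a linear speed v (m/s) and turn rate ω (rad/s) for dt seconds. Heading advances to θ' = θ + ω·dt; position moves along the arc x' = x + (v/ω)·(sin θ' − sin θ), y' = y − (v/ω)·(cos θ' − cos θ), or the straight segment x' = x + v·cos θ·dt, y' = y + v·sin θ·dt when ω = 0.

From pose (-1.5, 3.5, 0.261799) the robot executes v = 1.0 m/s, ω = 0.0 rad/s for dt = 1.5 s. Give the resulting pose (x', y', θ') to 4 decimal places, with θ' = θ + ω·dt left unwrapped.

θ' = 0.2618 + 0.0·1.5 = 0.2618
ω = 0 → straight: x' = -1.5 + 1.0·cos(0.2618)·1.5 = -0.0511
y' = 3.5 + 1.0·sin(0.2618)·1.5 = 3.8882

(-0.0511, 3.8882, 0.2618)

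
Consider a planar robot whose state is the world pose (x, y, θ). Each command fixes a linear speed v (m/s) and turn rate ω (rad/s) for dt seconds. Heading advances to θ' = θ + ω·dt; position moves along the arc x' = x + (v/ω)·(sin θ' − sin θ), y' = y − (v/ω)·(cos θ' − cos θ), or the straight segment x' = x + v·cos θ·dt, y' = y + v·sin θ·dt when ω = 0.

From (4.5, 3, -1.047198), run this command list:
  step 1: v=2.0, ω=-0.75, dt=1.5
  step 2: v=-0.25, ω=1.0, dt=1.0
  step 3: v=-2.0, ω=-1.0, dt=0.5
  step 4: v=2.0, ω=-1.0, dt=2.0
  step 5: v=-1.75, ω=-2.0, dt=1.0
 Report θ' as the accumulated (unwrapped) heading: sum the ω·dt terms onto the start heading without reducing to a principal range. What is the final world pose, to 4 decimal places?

step 1: θ'=-2.1722 (R=-2.6667) → pose (4.3894, 0.1579, -2.1722)
step 2: θ'=-1.1722 (R=-0.2500) → pose (4.4136, 0.3964, -1.1722)
step 3: θ'=-1.6722 (R=2.0000) → pose (4.2671, 1.3751, -1.6722)
step 4: θ'=-3.6722 (R=-2.0000) → pose (1.2653, -0.1475, -3.6722)
step 5: θ'=-5.6722 (R=0.8750) → pose (1.3245, -1.6189, -5.6722)

(1.3245, -1.6189, -5.6722)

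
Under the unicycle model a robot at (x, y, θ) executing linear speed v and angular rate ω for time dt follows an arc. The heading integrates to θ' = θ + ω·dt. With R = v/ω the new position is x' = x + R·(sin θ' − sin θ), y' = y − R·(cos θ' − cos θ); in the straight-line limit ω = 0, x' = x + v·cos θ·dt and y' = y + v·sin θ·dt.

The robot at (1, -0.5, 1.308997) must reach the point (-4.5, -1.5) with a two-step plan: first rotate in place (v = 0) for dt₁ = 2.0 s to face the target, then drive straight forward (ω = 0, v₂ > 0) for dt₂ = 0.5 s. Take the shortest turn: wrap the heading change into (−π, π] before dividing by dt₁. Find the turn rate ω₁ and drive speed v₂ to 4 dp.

ω₁ = 1.0062, v₂ = 11.1803

heading to target = atan2(-1.5−-0.5, -4.5−1) = -2.9617
Δθ = wrap(-2.9617 − 1.3090) = 2.0124; ω₁ = Δθ/dt₁ = 1.0062
distance = √((-4.5−1)² + (-1.5−-0.5)²) = 5.5902; v₂ = distance/dt₂ = 11.1803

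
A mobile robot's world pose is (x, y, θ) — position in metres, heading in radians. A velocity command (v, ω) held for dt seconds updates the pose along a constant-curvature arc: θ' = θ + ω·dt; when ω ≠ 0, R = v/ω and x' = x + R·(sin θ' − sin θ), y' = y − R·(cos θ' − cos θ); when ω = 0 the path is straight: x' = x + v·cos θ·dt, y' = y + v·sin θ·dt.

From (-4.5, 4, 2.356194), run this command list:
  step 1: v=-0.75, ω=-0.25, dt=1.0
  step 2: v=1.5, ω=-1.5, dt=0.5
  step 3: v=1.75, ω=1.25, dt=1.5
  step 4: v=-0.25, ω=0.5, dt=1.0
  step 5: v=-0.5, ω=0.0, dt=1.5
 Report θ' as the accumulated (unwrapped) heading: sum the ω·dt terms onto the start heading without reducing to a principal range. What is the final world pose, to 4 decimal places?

step 1: θ'=2.1062 (R=3.0000) → pose (-4.0411, 3.4092, 2.1062)
step 2: θ'=1.3562 (R=-1.0000) → pose (-4.1581, 4.1324, 1.3562)
step 3: θ'=3.2312 (R=1.4000) → pose (-5.6513, 5.8249, 3.2312)
step 4: θ'=3.7312 (R=-0.5000) → pose (-5.4180, 5.9073, 3.7312)
step 5: θ'=3.7312 (straight) → pose (-4.7946, 6.3243, 3.7312)

(-4.7946, 6.3243, 3.7312)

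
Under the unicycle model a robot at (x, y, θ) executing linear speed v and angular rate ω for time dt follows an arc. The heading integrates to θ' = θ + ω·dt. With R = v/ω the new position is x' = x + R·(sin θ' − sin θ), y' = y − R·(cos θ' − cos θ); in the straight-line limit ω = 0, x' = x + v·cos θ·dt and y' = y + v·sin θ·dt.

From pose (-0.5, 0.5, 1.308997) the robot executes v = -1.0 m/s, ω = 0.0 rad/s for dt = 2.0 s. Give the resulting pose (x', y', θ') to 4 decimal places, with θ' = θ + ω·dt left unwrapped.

θ' = 1.3090 + 0.0·2.0 = 1.3090
ω = 0 → straight: x' = -0.5 + -1.0·cos(1.3090)·2.0 = -1.0176
y' = 0.5 + -1.0·sin(1.3090)·2.0 = -1.4319

(-1.0176, -1.4319, 1.3090)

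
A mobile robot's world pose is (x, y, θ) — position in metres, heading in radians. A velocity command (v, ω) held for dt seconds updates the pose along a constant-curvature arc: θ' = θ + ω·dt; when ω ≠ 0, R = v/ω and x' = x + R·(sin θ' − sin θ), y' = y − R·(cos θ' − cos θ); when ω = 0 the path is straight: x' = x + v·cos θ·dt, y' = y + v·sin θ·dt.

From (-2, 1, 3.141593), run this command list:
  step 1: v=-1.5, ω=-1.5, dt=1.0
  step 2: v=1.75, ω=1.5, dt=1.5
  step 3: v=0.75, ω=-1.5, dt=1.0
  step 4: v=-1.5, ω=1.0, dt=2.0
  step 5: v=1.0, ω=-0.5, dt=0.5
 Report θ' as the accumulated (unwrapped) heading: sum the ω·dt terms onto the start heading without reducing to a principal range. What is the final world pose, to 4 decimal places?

(-1.4122, 1.0164, 4.1416)

step 1: θ'=1.6416 (R=1.0000) → pose (-1.0025, 0.0707, 1.6416)
step 2: θ'=3.8916 (R=1.1667) → pose (-2.9615, 0.8418, 3.8916)
step 3: θ'=2.3916 (R=-0.5000) → pose (-3.6431, 0.8418, 2.3916)
step 4: θ'=4.3916 (R=-1.5000) → pose (-1.1972, 1.4664, 4.3916)
step 5: θ'=4.1416 (R=-2.0000) → pose (-1.4122, 1.0164, 4.1416)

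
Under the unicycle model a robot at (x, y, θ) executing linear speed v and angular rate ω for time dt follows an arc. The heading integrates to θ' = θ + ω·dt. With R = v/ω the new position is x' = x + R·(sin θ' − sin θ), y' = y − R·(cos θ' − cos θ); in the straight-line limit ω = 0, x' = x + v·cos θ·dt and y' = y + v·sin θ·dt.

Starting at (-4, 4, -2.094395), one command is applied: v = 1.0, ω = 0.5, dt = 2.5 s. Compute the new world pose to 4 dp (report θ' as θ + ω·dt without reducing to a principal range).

(-3.7631, 1.6716, -0.8444)

θ' = -2.0944 + 0.5·2.5 = -0.8444
R = v/ω = 1.0/0.5 = 2.0000
x' = -4 + 2.0000·(sin -0.8444 − sin -2.0944) = -3.7631
y' = 4 − 2.0000·(cos -0.8444 − cos -2.0944) = 1.6716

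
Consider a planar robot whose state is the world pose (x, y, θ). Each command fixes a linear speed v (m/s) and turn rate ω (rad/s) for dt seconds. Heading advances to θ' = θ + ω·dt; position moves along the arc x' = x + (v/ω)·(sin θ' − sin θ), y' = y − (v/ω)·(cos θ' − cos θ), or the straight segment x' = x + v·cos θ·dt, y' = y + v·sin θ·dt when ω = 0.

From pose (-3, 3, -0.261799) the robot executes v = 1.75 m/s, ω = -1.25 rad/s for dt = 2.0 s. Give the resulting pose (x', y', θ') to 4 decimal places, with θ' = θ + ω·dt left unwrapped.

θ' = -0.2618 + -1.25·2.0 = -2.7618
R = v/ω = 1.75/-1.25 = -1.4000
x' = -3 + -1.4000·(sin -2.7618 − sin -0.2618) = -2.8433
y' = 3 − -1.4000·(cos -2.7618 − cos -0.2618) = 0.3475

(-2.8433, 0.3475, -2.7618)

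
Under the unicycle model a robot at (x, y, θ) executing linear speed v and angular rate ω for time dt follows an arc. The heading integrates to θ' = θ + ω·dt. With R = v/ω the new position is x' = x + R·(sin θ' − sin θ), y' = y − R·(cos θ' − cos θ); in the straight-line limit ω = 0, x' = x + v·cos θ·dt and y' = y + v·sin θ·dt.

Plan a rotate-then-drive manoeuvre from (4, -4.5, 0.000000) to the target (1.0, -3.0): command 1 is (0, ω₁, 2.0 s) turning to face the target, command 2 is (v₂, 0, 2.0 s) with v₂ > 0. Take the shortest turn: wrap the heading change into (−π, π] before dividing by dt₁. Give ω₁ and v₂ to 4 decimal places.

ω₁ = 1.3390, v₂ = 1.6771

heading to target = atan2(-3−-4.5, 1−4) = 2.6779
Δθ = wrap(2.6779 − 0.0000) = 2.6779; ω₁ = Δθ/dt₁ = 1.3390
distance = √((1−4)² + (-3−-4.5)²) = 3.3541; v₂ = distance/dt₂ = 1.6771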